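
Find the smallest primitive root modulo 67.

φ(67) = 67 − 1 = 66 = 2 · 3 · 11.
g is a primitive root iff g^(66/q) ≢ 1 (mod 67) for each prime q ∈ {2, 3, 11}.
g = 2: 2^33 ≡ 66; 2^22 ≡ 37; 2^6 ≡ 64 — none is 1, so 2 is a primitive root.
The smallest primitive root modulo 67 is 2.

2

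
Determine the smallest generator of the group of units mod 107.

2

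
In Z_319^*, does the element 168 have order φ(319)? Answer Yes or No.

319 = 11 · 29 is a product of two distinct odd primes, so (Z/319Z)^× ≅ (Z/11Z)^× × (Z/29Z)^× is not cyclic.
No primitive root modulo 319 exists; in particular 168 is not one.

No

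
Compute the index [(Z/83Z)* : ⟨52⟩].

1

Since 52 ∈ (Z/83Z)^×, its order divides φ(83) = 83 − 1 = 82 = 2 · 41.
Divisors of 82: 1, 2, 41, 82.
Test each divisor d:
52^1 ≡ 52 (mod 83)
52^2 ≡ 48 (mod 83)
52^41 ≡ 82 (mod 83)
52^82 ≡ 1 (mod 83) ✓
The order of 52 is 82, so the subgroup it generates has 82 elements.
Index = |(Z/83Z)^×| / |⟨52⟩| = 82 / 82 = 1.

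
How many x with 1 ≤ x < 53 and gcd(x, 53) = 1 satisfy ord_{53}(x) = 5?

φ(53) = 53 − 1 = 52 = 2^2 · 13.
(Z/53Z)^× is cyclic (|G| = 52); a cyclic group of order m has exactly φ(d) elements of each order d | m, and none otherwise.
Since 5 ∤ 52, the count is 0.

0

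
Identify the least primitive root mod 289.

φ(289) = φ(17^2) = 17·(17−1) = 272 = 2^4 · 17.
g is a primitive root iff g^(272/q) ≢ 1 (mod 289) for each prime q ∈ {2, 17}.
g = 2: 2^136 ≡ 1 — hits 1, so not a primitive root.
g = 3: 3^136 ≡ 288; 3^16 ≡ 171 — none is 1, so 3 is a primitive root.
The smallest primitive root modulo 289 is 3.

3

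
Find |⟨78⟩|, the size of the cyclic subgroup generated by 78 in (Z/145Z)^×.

The order of 78 must divide φ(145) = φ(5·29) = (5−1)·(29−1) = 4·28 = 112 = 2^4 · 7.
Divisors of 112: 1, 2, 4, 7, 8, 14, 16, 28, 56, 112.
Check 78^d mod 145 for each divisor in increasing order:
78^1 ≡ 78 (mod 145)
78^2 ≡ 139 (mod 145)
78^4 ≡ 36 (mod 145)
78^7 ≡ 117 (mod 145)
78^8 ≡ 136 (mod 145)
78^14 ≡ 59 (mod 145)
78^16 ≡ 81 (mod 145)
78^28 ≡ 1 (mod 145) ✓
The smallest such exponent is 28, so the order of 78 is 28.

28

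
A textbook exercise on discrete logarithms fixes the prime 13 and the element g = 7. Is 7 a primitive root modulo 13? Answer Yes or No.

Yes

φ(13) = 13 − 1 = 12 = 2^2 · 3.
7 is a primitive root mod 13 iff 7^(φ(13)/q) ≢ 1 for every prime q | φ(13), i.e. q ∈ {2, 3}.
7^6 ≡ 12 (mod 13)  [q = 2: ≢ 1 ✓]
7^4 ≡ 9 (mod 13)  [q = 3: ≢ 1 ✓]
None equal 1, so ord_13(7) = 12: 7 is a primitive root.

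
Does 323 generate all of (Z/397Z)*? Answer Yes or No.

φ(397) = 397 − 1 = 396 = 2^2 · 3^2 · 11.
An element g generates (Z/397Z)^× iff g^(396/q) ≢ 1 (mod 397) for each prime q ∈ {2, 3, 11}.
323^198 ≡ 396 (mod 397)  [q = 2: ≢ 1 ✓]
323^132 ≡ 34 (mod 397)  [q = 3: ≢ 1 ✓]
323^36 ≡ 273 (mod 397)  [q = 11: ≢ 1 ✓]
None equal 1, so ord_397(323) = 396: 323 is a primitive root.

Yes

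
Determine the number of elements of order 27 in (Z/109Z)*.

18

φ(109) = 109 − 1 = 108 = 2^2 · 3^3.
(Z/109Z)^× is cyclic (|G| = 108); a cyclic group of order m has exactly φ(d) elements of each order d | m, and none otherwise.
27 = 3^3 divides 108, and φ(27) = 18.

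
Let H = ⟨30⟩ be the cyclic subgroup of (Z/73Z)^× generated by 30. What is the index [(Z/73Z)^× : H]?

3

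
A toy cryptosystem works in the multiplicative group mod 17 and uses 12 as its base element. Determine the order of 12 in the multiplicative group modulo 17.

The order of 12 must divide φ(17) = 17 − 1 = 16 = 2^4.
Divisors of 16: 1, 2, 4, 8, 16.
Evaluate successive powers at the divisors of 16:
12^1 ≡ 12 (mod 17)
12^2 ≡ 8 (mod 17)
12^4 ≡ 13 (mod 17)
12^8 ≡ 16 (mod 17)
12^16 ≡ 1 (mod 17) ✓
The smallest such exponent is 16, so the order of 12 is 16.

16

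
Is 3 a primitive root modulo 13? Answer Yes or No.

No

φ(13) = 13 − 1 = 12 = 2^2 · 3.
An element g generates (Z/13Z)^× iff g^(12/q) ≢ 1 (mod 13) for each prime q ∈ {2, 3}.
3^6 ≡ 1 (mod 13)  [q = 2: ≡ 1 ✗]
3^4 ≡ 3 (mod 13)  [q = 3: ≢ 1 ✓]
Since 3^6 ≡ 1, the order of 3 divides 6 < 12, so 3 is not a primitive root.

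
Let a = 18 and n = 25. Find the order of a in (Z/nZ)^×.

Since 18 ∈ (Z/25Z)^×, its order divides φ(25) = φ(5^2) = 5·(5−1) = 20 = 2^2 · 5.
Divisors of 20: 1, 2, 4, 5, 10, 20.
Compute 18^d (mod 25) for the divisors d until we hit 1:
18^1 ≡ 18
18^2 ≡ 24
18^4 ≡ 1
So ord_25(18) = 4.

4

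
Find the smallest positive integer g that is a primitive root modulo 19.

2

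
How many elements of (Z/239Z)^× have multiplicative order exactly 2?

1

φ(239) = 239 − 1 = 238 = 2 · 7 · 17.
Since (Z/239Z)^× is cyclic of order 238, the number of elements of order d is φ(d) when d | 238 and 0 otherwise.
2 | 238, and φ(2) = 2 − 1 = 1.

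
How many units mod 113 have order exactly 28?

12

φ(113) = 113 − 1 = 112 = 2^4 · 7.
(Z/113Z)^× is cyclic (|G| = 112); a cyclic group of order m has exactly φ(d) elements of each order d | m, and none otherwise.
28 = 2^2 · 7 divides 112, and φ(28) = 12.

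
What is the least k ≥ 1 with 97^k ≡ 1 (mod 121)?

55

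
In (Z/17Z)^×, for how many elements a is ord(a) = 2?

φ(17) = 17 − 1 = 16 = 2^4.
In a cyclic group of order 16, there are φ(d) elements of order d for each divisor d of 16, and zero for non-divisors.
2 | 16, and φ(2) = 2 − 1 = 1.

1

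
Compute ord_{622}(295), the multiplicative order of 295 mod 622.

310

The order of 295 must divide φ(622) = φ(2)·φ(311) = 1·310 = 310 = 2 · 5 · 31.
Divisors of 310: 1, 2, 5, 10, 31, 62, 155, 310.
Check 295^d mod 622 for each divisor in increasing order:
295^1 ≡ 295 (mod 622)
295^2 ≡ 567 (mod 622)
295^5 ≡ 427 (mod 622)
295^10 ≡ 83 (mod 622)
295^31 ≡ 95 (mod 622)
295^62 ≡ 317 (mod 622)
295^155 ≡ 621 (mod 622)
295^310 ≡ 1 (mod 622) ✓
Therefore the multiplicative order of 295 modulo 622 is 310.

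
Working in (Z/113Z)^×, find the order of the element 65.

16

By Lagrange's theorem, ord_113(65) divides φ(113) = 113 − 1 = 112 = 2^4 · 7.
Divisors of 112: 1, 2, 4, 7, 8, 14, 16, 28, 56, 112.
Test each divisor d:
65^1 ≡ 65
65^2 ≡ 44
65^4 ≡ 15
65^7 ≡ 73
65^8 ≡ 112
65^14 ≡ 18
65^16 ≡ 1
The smallest such exponent is 16, so the order of 65 is 16.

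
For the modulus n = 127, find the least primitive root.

φ(127) = 127 − 1 = 126 = 2 · 3^2 · 7.
g is a primitive root iff g^(126/q) ≢ 1 (mod 127) for each prime q ∈ {2, 3, 7}.
g = 2: 2^63 ≡ 1 — hits 1, so not a primitive root.
g = 3: 3^63 ≡ 126; 3^42 ≡ 107; 3^18 ≡ 4 — none is 1, so 3 is a primitive root.
So 3 is the smallest generator of (Z/127Z)^×.

3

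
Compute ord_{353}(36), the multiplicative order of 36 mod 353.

16

ord(36) | φ(353) = 353 − 1 = 352 = 2^5 · 11.
Divisors of 352: 1, 2, 4, 8, 11, 16, 22, 32, 44, 88, 176, 352.
Test each divisor d:
36^1 ≡ 36 (mod 353)
36^2 ≡ 237 (mod 353)
36^4 ≡ 42 (mod 353)
36^8 ≡ 352 (mod 353)
36^11 ≡ 293 (mod 353)
36^16 ≡ 1 (mod 353) ✓
Hence ord(36) = 16.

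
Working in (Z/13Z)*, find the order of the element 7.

The order of 7 must divide φ(13) = 13 − 1 = 12 = 2^2 · 3.
Divisors of 12: 1, 2, 3, 4, 6, 12.
Evaluate successive powers at the divisors of 12:
7^1 ≡ 7 (mod 13)
7^2 ≡ 10 (mod 13)
7^3 ≡ 5 (mod 13)
7^4 ≡ 9 (mod 13)
7^6 ≡ 12 (mod 13)
7^12 ≡ 1 (mod 13) ✓
So ord_13(7) = 12.

12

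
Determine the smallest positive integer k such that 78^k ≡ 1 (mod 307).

By Lagrange's theorem, ord_307(78) divides φ(307) = 307 − 1 = 306 = 2 · 3^2 · 17.
Divisors of 306: 1, 2, 3, 6, 9, 17, 18, 34, 51, 102, 153, 306.
Test each divisor d:
78^1 ≡ 78
78^2 ≡ 251
78^3 ≡ 237
78^6 ≡ 295
78^9 ≡ 226
78^17 ≡ 214
78^18 ≡ 114
78^34 ≡ 53
78^51 ≡ 290
78^102 ≡ 289
78^153 ≡ 306
78^306 ≡ 1
The smallest such exponent is 306, so the order of 78 is 306.

306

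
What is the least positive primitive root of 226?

φ(226) = φ(2)·φ(113) = 1·112 = 112 = 2^4 · 7.
g is a primitive root iff g^(112/q) ≢ 1 (mod 226) for each prime q ∈ {2, 7}.
g = 2: gcd(2, 226) = 2 > 1, not a unit — skip.
g = 3: 3^56 ≡ 225; 3^16 ≡ 49 — none is 1, so 3 is a primitive root.
The smallest primitive root modulo 226 is 3.

3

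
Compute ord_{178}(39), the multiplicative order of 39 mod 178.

The order of 39 must divide φ(178) = φ(2)·φ(89) = 1·88 = 88 = 2^3 · 11.
Divisors of 88: 1, 2, 4, 8, 11, 22, 44, 88.
Compute 39^d (mod 178) for the divisors d until we hit 1:
39^1 ≡ 39 (mod 178)
39^2 ≡ 97 (mod 178)
39^4 ≡ 153 (mod 178)
39^8 ≡ 91 (mod 178)
39^11 ≡ 1 (mod 178) ✓
Hence ord(39) = 11.

11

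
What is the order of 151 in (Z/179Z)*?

89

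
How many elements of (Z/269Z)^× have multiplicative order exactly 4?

2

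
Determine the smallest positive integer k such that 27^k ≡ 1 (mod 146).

4

By Lagrange's theorem, ord_146(27) divides φ(146) = φ(2)·φ(73) = 1·72 = 72 = 2^3 · 3^2.
Divisors of 72: 1, 2, 3, 4, 6, 8, 9, 12, 18, 24, 36, 72.
Evaluate successive powers at the divisors of 72:
27^1 ≡ 27 (mod 146)
27^2 ≡ 145 (mod 146)
27^3 ≡ 119 (mod 146)
27^4 ≡ 1 (mod 146) ✓
Therefore the multiplicative order of 27 modulo 146 is 4.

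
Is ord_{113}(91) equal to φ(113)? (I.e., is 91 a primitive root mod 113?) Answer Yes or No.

No

φ(113) = 113 − 1 = 112 = 2^4 · 7.
Test 91^(112/q) mod 113 for each prime factor q of 112:
91^56 ≡ 1 (mod 113)  [q = 2: ≡ 1 ✗]
91^16 ≡ 28 (mod 113)  [q = 7: ≢ 1 ✓]
91^56 ≡ 1 shows ord(91) | 56, strictly less than φ(113); not a primitive root.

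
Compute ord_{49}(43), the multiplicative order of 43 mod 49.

Since 43 ∈ (Z/49Z)^×, its order divides φ(49) = φ(7^2) = 7·(7−1) = 42 = 2 · 3 · 7.
Divisors of 42: 1, 2, 3, 6, 7, 14, 21, 42.
Compute 43^d (mod 49) for the divisors d until we hit 1:
43^1 ≡ 43
43^2 ≡ 36
43^3 ≡ 29
43^6 ≡ 8
43^7 ≡ 1
Therefore the multiplicative order of 43 modulo 49 is 7.

7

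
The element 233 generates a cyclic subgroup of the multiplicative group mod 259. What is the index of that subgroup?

36

Since 233 ∈ (Z/259Z)^×, its order divides φ(259) = φ(7·37) = (7−1)·(37−1) = 6·36 = 216 = 2^3 · 3^3.
Divisors of 216: 1, 2, 3, 4, 6, 8, 9, 12, 18, 24, 27, 36, 54, 72, 108, 216.
Evaluate successive powers at the divisors of 216:
233^1 ≡ 233 (mod 259)
233^2 ≡ 158 (mod 259)
233^3 ≡ 36 (mod 259)
233^4 ≡ 100 (mod 259)
233^6 ≡ 1 (mod 259) ✓
So ord_259(233) = 6, hence |⟨233⟩| = 6.
The index is φ(259) / ord(233) = 216 / 6 = 36.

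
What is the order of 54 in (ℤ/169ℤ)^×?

156

The order of 54 must divide φ(169) = φ(13^2) = 13·(13−1) = 156 = 2^2 · 3 · 13.
Divisors of 156: 1, 2, 3, 4, 6, 12, 13, 26, 39, 52, 78, 156.
Check 54^d mod 169 for each divisor in increasing order:
54^1 ≡ 54
54^2 ≡ 43
54^3 ≡ 125
54^4 ≡ 159
54^6 ≡ 77
54^12 ≡ 14
54^13 ≡ 80
54^26 ≡ 147
54^39 ≡ 99
54^52 ≡ 146
54^78 ≡ 168
54^156 ≡ 1
The smallest such exponent is 156, so the order of 54 is 156.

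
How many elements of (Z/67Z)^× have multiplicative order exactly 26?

0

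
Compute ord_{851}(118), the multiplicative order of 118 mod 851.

99

Since 118 ∈ (Z/851Z)^×, its order divides φ(851) = φ(23·37) = (23−1)·(37−1) = 22·36 = 792 = 2^3 · 3^2 · 11.
Divisors of 792: 1, 2, 3, 4, 6, 8, 9, 11, 12, 18, 22, 24, 33, 36, 44, 66, 72, 88, 99, 132, 198, 264, 396, 792.
Compute 118^d (mod 851) for the divisors d until we hit 1:
118^1 ≡ 118
118^2 ≡ 308
118^3 ≡ 602
118^4 ≡ 403
118^6 ≡ 729
118^8 ≡ 719
118^9 ≡ 593
118^11 ≡ 530
118^12 ≡ 417
118^18 ≡ 186
118^22 ≡ 70
118^24 ≡ 285
118^33 ≡ 507
118^36 ≡ 556
118^44 ≡ 645
118^66 ≡ 47
118^72 ≡ 223
118^88 ≡ 737
118^99 ≡ 1
The smallest such exponent is 99, so the order of 118 is 99.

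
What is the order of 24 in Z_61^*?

20

The order of 24 must divide φ(61) = 61 − 1 = 60 = 2^2 · 3 · 5.
Divisors of 60: 1, 2, 3, 4, 5, 6, 10, 12, 15, 20, 30, 60.
Evaluate successive powers at the divisors of 60:
24^1 ≡ 24 (mod 61)
24^2 ≡ 27 (mod 61)
24^3 ≡ 38 (mod 61)
24^4 ≡ 58 (mod 61)
24^5 ≡ 50 (mod 61)
24^6 ≡ 41 (mod 61)
24^10 ≡ 60 (mod 61)
24^12 ≡ 34 (mod 61)
24^15 ≡ 11 (mod 61)
24^20 ≡ 1 (mod 61) ✓
Hence ord(24) = 20.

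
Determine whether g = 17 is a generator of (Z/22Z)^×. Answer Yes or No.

φ(22) = φ(2)·φ(11) = 1·10 = 10 = 2 · 5.
An element g generates (Z/22Z)^× iff g^(10/q) ≢ 1 (mod 22) for each prime q ∈ {2, 5}.
17^5 ≡ 21 (mod 22)  [q = 2: ≢ 1 ✓]
17^2 ≡ 3 (mod 22)  [q = 5: ≢ 1 ✓]
Every test exponent gives a nontrivial residue, hence 17 generates the full group.

Yes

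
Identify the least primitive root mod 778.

φ(778) = φ(2)·φ(389) = 1·388 = 388 = 2^2 · 97.
g is a primitive root iff g^(388/q) ≢ 1 (mod 778) for each prime q ∈ {2, 97}.
g = 2: gcd(2, 778) = 2 > 1, not a unit — skip.
g = 3: 3^194 ≡ 777; 3^4 ≡ 81 — none is 1, so 3 is a primitive root.
The smallest primitive root modulo 778 is 3.

3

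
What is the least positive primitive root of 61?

φ(61) = 61 − 1 = 60 = 2^2 · 3 · 5.
Test candidates g = 2, 3, … against the prime factors q ∈ {2, 3, 5} of φ(61): g is a generator iff g^(60/q) ≢ 1 for every such q.
g = 2: 2^30 ≡ 60; 2^20 ≡ 47; 2^12 ≡ 9 — none is 1, so 2 is a primitive root.
The smallest primitive root modulo 61 is 2.

2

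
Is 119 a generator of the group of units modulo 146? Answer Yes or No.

φ(146) = φ(2)·φ(73) = 1·72 = 72 = 2^3 · 3^2.
Test 119^(72/q) mod 146 for each prime factor q of 72:
119^36 ≡ 1 (mod 146)  [q = 2: ≡ 1 ✗]
119^24 ≡ 1 (mod 146)  [q = 3: ≡ 1 ✗]
119^36 ≡ 1 shows ord(119) | 36, strictly less than φ(146); not a primitive root.

No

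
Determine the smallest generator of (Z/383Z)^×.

5

φ(383) = 383 − 1 = 382 = 2 · 191.
Test candidates g = 2, 3, … against the prime factors q ∈ {2, 191} of φ(383): g is a generator iff g^(382/q) ≢ 1 for every such q.
g = 2: 2^191 ≡ 1 — hits 1, so not a primitive root.
g = 3: 3^191 ≡ 1 — hits 1, so not a primitive root.
g = 4: 4^191 ≡ 1 — hits 1, so not a primitive root.
g = 5: 5^191 ≡ 382; 5^2 ≡ 25 — none is 1, so 5 is a primitive root.
So 5 is the smallest generator of (Z/383Z)^×.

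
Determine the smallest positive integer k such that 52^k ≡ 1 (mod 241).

240

Since 52 ∈ (Z/241Z)^×, its order divides φ(241) = 241 − 1 = 240 = 2^4 · 3 · 5.
Divisors of 240: 1, 2, 3, 4, 5, 6, 8, 10, 12, 15, 16, 20, 24, 30, 40, 48, 60, 80, 120, 240.
Test each divisor d:
52^1 ≡ 52 (mod 241)
52^2 ≡ 53 (mod 241)
52^3 ≡ 105 (mod 241)
52^4 ≡ 158 (mod 241)
52^5 ≡ 22 (mod 241)
52^6 ≡ 180 (mod 241)
52^8 ≡ 141 (mod 241)
52^10 ≡ 2 (mod 241)
52^12 ≡ 106 (mod 241)
52^15 ≡ 44 (mod 241)
52^16 ≡ 119 (mod 241)
52^20 ≡ 4 (mod 241)
52^24 ≡ 150 (mod 241)
52^30 ≡ 8 (mod 241)
52^40 ≡ 16 (mod 241)
52^48 ≡ 87 (mod 241)
52^60 ≡ 64 (mod 241)
52^80 ≡ 15 (mod 241)
52^120 ≡ 240 (mod 241)
52^240 ≡ 1 (mod 241) ✓
So ord_241(52) = 240.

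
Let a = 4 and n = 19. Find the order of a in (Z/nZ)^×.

Since 4 ∈ (Z/19Z)^×, its order divides φ(19) = 19 − 1 = 18 = 2 · 3^2.
Divisors of 18: 1, 2, 3, 6, 9, 18.
Test each divisor d:
4^1 ≡ 4 (mod 19)
4^2 ≡ 16 (mod 19)
4^3 ≡ 7 (mod 19)
4^6 ≡ 11 (mod 19)
4^9 ≡ 1 (mod 19) ✓
So ord_19(4) = 9.

9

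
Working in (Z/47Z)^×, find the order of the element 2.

Since 2 ∈ (Z/47Z)^×, its order divides φ(47) = 47 − 1 = 46 = 2 · 23.
Divisors of 46: 1, 2, 23, 46.
Check 2^d mod 47 for each divisor in increasing order:
2^1 ≡ 2 (mod 47)
2^2 ≡ 4 (mod 47)
2^23 ≡ 1 (mod 47) ✓
The smallest such exponent is 23, so the order of 2 is 23.

23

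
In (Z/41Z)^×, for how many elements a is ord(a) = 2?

φ(41) = 41 − 1 = 40 = 2^3 · 5.
Since (Z/41Z)^× is cyclic of order 40, the number of elements of order d is φ(d) when d | 40 and 0 otherwise.
2 | 40, and φ(2) = 2 − 1 = 1.

1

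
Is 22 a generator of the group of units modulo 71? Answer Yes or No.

Yes

φ(71) = 71 − 1 = 70 = 2 · 5 · 7.
An element g generates (Z/71Z)^× iff g^(70/q) ≢ 1 (mod 71) for each prime q ∈ {2, 5, 7}.
22^35 ≡ 70 (mod 71)  [q = 2: ≢ 1 ✓]
22^14 ≡ 5 (mod 71)  [q = 5: ≢ 1 ✓]
22^10 ≡ 37 (mod 71)  [q = 7: ≢ 1 ✓]
All checks pass, so 22 has order 70 and is a primitive root modulo 71.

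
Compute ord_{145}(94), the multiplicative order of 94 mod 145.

By Lagrange's theorem, ord_145(94) divides φ(145) = φ(5·29) = (5−1)·(29−1) = 4·28 = 112 = 2^4 · 7.
Divisors of 112: 1, 2, 4, 7, 8, 14, 16, 28, 56, 112.
Test each divisor d:
94^1 ≡ 94 (mod 145)
94^2 ≡ 136 (mod 145)
94^4 ≡ 81 (mod 145)
94^7 ≡ 59 (mod 145)
94^8 ≡ 36 (mod 145)
94^14 ≡ 1 (mod 145) ✓
Therefore the multiplicative order of 94 modulo 145 is 14.

14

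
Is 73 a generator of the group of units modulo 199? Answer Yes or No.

Yes

φ(199) = 199 − 1 = 198 = 2 · 3^2 · 11.
Test 73^(198/q) mod 199 for each prime factor q of 198:
73^99 ≡ 198 (mod 199)  [q = 2: ≢ 1 ✓]
73^66 ≡ 106 (mod 199)  [q = 3: ≢ 1 ✓]
73^18 ≡ 63 (mod 199)  [q = 11: ≢ 1 ✓]
All checks pass, so 73 has order 198 and is a primitive root modulo 199.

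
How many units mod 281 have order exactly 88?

φ(281) = 281 − 1 = 280 = 2^3 · 5 · 7.
Since (Z/281Z)^× is cyclic of order 280, the number of elements of order d is φ(d) when d | 280 and 0 otherwise.
88 does not divide 280, so no element of (Z/281Z)^× has order 88.

0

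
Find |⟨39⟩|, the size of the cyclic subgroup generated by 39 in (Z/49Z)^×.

21

The order of 39 must divide φ(49) = φ(7^2) = 7·(7−1) = 42 = 2 · 3 · 7.
Divisors of 42: 1, 2, 3, 6, 7, 14, 21, 42.
Evaluate successive powers at the divisors of 42:
39^1 ≡ 39 (mod 49)
39^2 ≡ 2 (mod 49)
39^3 ≡ 29 (mod 49)
39^6 ≡ 8 (mod 49)
39^7 ≡ 18 (mod 49)
39^14 ≡ 30 (mod 49)
39^21 ≡ 1 (mod 49) ✓
The smallest such exponent is 21, so the order of 39 is 21.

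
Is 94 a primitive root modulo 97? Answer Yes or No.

φ(97) = 97 − 1 = 96 = 2^5 · 3.
An element g generates (Z/97Z)^× iff g^(96/q) ≢ 1 (mod 97) for each prime q ∈ {2, 3}.
94^48 ≡ 1 (mod 97)  [q = 2: ≡ 1 ✗]
94^32 ≡ 35 (mod 97)  [q = 3: ≢ 1 ✓]
94^48 ≡ 1 shows ord(94) | 48, strictly less than φ(97); not a primitive root.

No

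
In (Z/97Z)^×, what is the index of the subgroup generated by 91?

Since 91 ∈ (Z/97Z)^×, its order divides φ(97) = 97 − 1 = 96 = 2^5 · 3.
Divisors of 96: 1, 2, 3, 4, 6, 8, 12, 16, 24, 32, 48, 96.
Evaluate successive powers at the divisors of 96:
91^1 ≡ 91 (mod 97)
91^2 ≡ 36 (mod 97)
91^3 ≡ 75 (mod 97)
91^4 ≡ 35 (mod 97)
91^6 ≡ 96 (mod 97)
91^8 ≡ 61 (mod 97)
91^12 ≡ 1 (mod 97) ✓
So ord_97(91) = 12, hence |⟨91⟩| = 12.
Index = |(Z/97Z)^×| / |⟨91⟩| = 96 / 12 = 8.

8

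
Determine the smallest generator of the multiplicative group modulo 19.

φ(19) = 19 − 1 = 18 = 2 · 3^2.
g is a primitive root iff g^(18/q) ≢ 1 (mod 19) for each prime q ∈ {2, 3}.
g = 2: 2^9 ≡ 18; 2^6 ≡ 7 — none is 1, so 2 is a primitive root.
The smallest primitive root modulo 19 is 2.

2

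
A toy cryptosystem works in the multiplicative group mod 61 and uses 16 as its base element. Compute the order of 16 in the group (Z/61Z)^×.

The order of 16 must divide φ(61) = 61 − 1 = 60 = 2^2 · 3 · 5.
Divisors of 60: 1, 2, 3, 4, 5, 6, 10, 12, 15, 20, 30, 60.
Check 16^d mod 61 for each divisor in increasing order:
16^1 ≡ 16 (mod 61)
16^2 ≡ 12 (mod 61)
16^3 ≡ 9 (mod 61)
16^4 ≡ 22 (mod 61)
16^5 ≡ 47 (mod 61)
16^6 ≡ 20 (mod 61)
16^10 ≡ 13 (mod 61)
16^12 ≡ 34 (mod 61)
16^15 ≡ 1 (mod 61) ✓
So ord_61(16) = 15.

15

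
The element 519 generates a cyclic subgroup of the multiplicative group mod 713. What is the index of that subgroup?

6

By Lagrange's theorem, ord_713(519) divides φ(713) = φ(23·31) = (23−1)·(31−1) = 22·30 = 660 = 2^2 · 3 · 5 · 11.
Divisors of 660: 1, 2, 3, 4, 5, 6, 10, 11, 12, 15, 20, 22, 30, 33, 44, 55, 60, 66, 110, 132, 165, 220, 330, 660.
Check 519^d mod 713 for each divisor in increasing order:
519^1 ≡ 519 (mod 713)
519^2 ≡ 560 (mod 713)
519^3 ≡ 449 (mod 713)
519^4 ≡ 593 (mod 713)
519^5 ≡ 464 (mod 713)
519^6 ≡ 535 (mod 713)
519^10 ≡ 683 (mod 713)
519^11 ≡ 116 (mod 713)
519^12 ≡ 312 (mod 713)
519^15 ≡ 340 (mod 713)
519^20 ≡ 187 (mod 713)
519^22 ≡ 622 (mod 713)
519^30 ≡ 94 (mod 713)
519^33 ≡ 139 (mod 713)
519^44 ≡ 438 (mod 713)
519^55 ≡ 185 (mod 713)
519^60 ≡ 280 (mod 713)
519^66 ≡ 70 (mod 713)
519^110 ≡ 1 (mod 713) ✓
So ord_713(519) = 110, hence |⟨519⟩| = 110.
The index is φ(713) / ord(519) = 660 / 110 = 6.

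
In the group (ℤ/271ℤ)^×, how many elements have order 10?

4

φ(271) = 271 − 1 = 270 = 2 · 3^3 · 5.
(Z/271Z)^× is cyclic (|G| = 270); a cyclic group of order m has exactly φ(d) elements of each order d | m, and none otherwise.
10 = 2 · 5 divides 270, and φ(10) = 4.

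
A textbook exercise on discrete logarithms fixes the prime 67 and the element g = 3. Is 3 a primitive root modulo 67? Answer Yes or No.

No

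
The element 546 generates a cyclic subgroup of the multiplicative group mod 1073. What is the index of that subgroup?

By Lagrange's theorem, ord_1073(546) divides φ(1073) = φ(29·37) = (29−1)·(37−1) = 28·36 = 1008 = 2^4 · 3^2 · 7.
Divisors of 1008: 1, 2, 3, 4, 6, 7, 8, 9, 12, 14, 16, 18, 21, 24, 28, 36, 42, 48, 56, 63, 72, 84, 112, 126, 144, 168, 252, 336, 504, 1008.
Evaluate successive powers at the divisors of 1008:
546^1 ≡ 546 (mod 1073)
546^2 ≡ 895 (mod 1073)
546^3 ≡ 455 (mod 1073)
546^4 ≡ 567 (mod 1073)
546^6 ≡ 1009 (mod 1073)
546^7 ≡ 465 (mod 1073)
546^8 ≡ 662 (mod 1073)
546^9 ≡ 924 (mod 1073)
546^12 ≡ 877 (mod 1073)
546^14 ≡ 552 (mod 1073)
546^16 ≡ 460 (mod 1073)
546^18 ≡ 741 (mod 1073)
546^21 ≡ 233 (mod 1073)
546^24 ≡ 861 (mod 1073)
546^28 ≡ 1045 (mod 1073)
546^36 ≡ 778 (mod 1073)
546^42 ≡ 639 (mod 1073)
546^48 ≡ 951 (mod 1073)
546^56 ≡ 784 (mod 1073)
546^63 ≡ 813 (mod 1073)
546^72 ≡ 112 (mod 1073)
546^84 ≡ 581 (mod 1073)
546^112 ≡ 900 (mod 1073)
546^126 ≡ 1 (mod 1073) ✓
So ord_1073(546) = 126, hence |⟨546⟩| = 126.
The index is φ(1073) / ord(546) = 1008 / 126 = 8.

8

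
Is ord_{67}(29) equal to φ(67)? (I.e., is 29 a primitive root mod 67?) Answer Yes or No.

φ(67) = 67 − 1 = 66 = 2 · 3 · 11.
It suffices to check that the order of 29 is not a proper divisor of 66: compute 29^(66/q) for q ∈ {2, 3, 11}.
29^33 ≡ 1 (mod 67)  [q = 2: ≡ 1 ✗]
29^22 ≡ 29 (mod 67)  [q = 3: ≢ 1 ✓]
29^6 ≡ 1 (mod 67)  [q = 11: ≡ 1 ✗]
Since 29^33 ≡ 1, the order of 29 divides 33 < 66, so 29 is not a primitive root.

No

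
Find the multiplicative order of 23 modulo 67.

33

Since 23 ∈ (Z/67Z)^×, its order divides φ(67) = 67 − 1 = 66 = 2 · 3 · 11.
Divisors of 66: 1, 2, 3, 6, 11, 22, 33, 66.
Test each divisor d:
23^1 ≡ 23 (mod 67)
23^2 ≡ 60 (mod 67)
23^3 ≡ 40 (mod 67)
23^6 ≡ 59 (mod 67)
23^11 ≡ 29 (mod 67)
23^22 ≡ 37 (mod 67)
23^33 ≡ 1 (mod 67) ✓
The smallest such exponent is 33, so the order of 23 is 33.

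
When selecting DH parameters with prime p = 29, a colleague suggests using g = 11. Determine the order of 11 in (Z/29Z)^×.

28

By Lagrange's theorem, ord_29(11) divides φ(29) = 29 − 1 = 28 = 2^2 · 7.
Divisors of 28: 1, 2, 4, 7, 14, 28.
Compute 11^d (mod 29) for the divisors d until we hit 1:
11^1 ≡ 11
11^2 ≡ 5
11^4 ≡ 25
11^7 ≡ 12
11^14 ≡ 28
11^28 ≡ 1
So ord_29(11) = 28.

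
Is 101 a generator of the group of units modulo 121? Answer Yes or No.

φ(121) = φ(11^2) = 11·(11−1) = 110 = 2 · 5 · 11.
It suffices to check that the order of 101 is not a proper divisor of 110: compute 101^(110/q) for q ∈ {2, 5, 11}.
101^55 ≡ 120 (mod 121)  [q = 2: ≢ 1 ✓]
101^22 ≡ 81 (mod 121)  [q = 5: ≢ 1 ✓]
101^10 ≡ 67 (mod 121)  [q = 11: ≢ 1 ✓]
Every test exponent gives a nontrivial residue, hence 101 generates the full group.

Yes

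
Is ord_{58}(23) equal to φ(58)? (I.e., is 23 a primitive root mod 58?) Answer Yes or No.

φ(58) = φ(2)·φ(29) = 1·28 = 28 = 2^2 · 7.
It suffices to check that the order of 23 is not a proper divisor of 28: compute 23^(28/q) for q ∈ {2, 7}.
23^14 ≡ 1 (mod 58)  [q = 2: ≡ 1 ✗]
23^4 ≡ 49 (mod 58)  [q = 7: ≢ 1 ✓]
Since 23^14 ≡ 1, the order of 23 divides 14 < 28, so 23 is not a primitive root.

No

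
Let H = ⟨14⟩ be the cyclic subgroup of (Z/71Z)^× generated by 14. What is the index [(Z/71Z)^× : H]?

7

The order of 14 must divide φ(71) = 71 − 1 = 70 = 2 · 5 · 7.
Divisors of 70: 1, 2, 5, 7, 10, 14, 35, 70.
Compute 14^d (mod 71) for the divisors d until we hit 1:
14^1 ≡ 14
14^2 ≡ 54
14^5 ≡ 70
14^7 ≡ 17
14^10 ≡ 1
The order of 14 is 10, so the subgroup it generates has 10 elements.
[(Z/71Z)^× : ⟨14⟩] = 70/10 = 7.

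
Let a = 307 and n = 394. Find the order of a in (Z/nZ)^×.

28

The order of 307 must divide φ(394) = φ(2)·φ(197) = 1·196 = 196 = 2^2 · 7^2.
Divisors of 196: 1, 2, 4, 7, 14, 28, 49, 98, 196.
Evaluate successive powers at the divisors of 196:
307^1 ≡ 307 (mod 394)
307^2 ≡ 83 (mod 394)
307^4 ≡ 191 (mod 394)
307^7 ≡ 183 (mod 394)
307^14 ≡ 393 (mod 394)
307^28 ≡ 1 (mod 394) ✓
Therefore the multiplicative order of 307 modulo 394 is 28.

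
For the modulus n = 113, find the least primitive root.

3

φ(113) = 113 − 1 = 112 = 2^4 · 7.
g is a primitive root iff g^(112/q) ≢ 1 (mod 113) for each prime q ∈ {2, 7}.
g = 2: 2^56 ≡ 1 — hits 1, so not a primitive root.
g = 3: 3^56 ≡ 112; 3^16 ≡ 49 — none is 1, so 3 is a primitive root.
So 3 is the smallest generator of (Z/113Z)^×.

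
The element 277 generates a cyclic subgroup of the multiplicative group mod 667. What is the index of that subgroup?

ord(277) | φ(667) = φ(23·29) = (23−1)·(29−1) = 22·28 = 616 = 2^3 · 7 · 11.
Divisors of 616: 1, 2, 4, 7, 8, 11, 14, 22, 28, 44, 56, 77, 88, 154, 308, 616.
Evaluate successive powers at the divisors of 616:
277^1 ≡ 277 (mod 667)
277^2 ≡ 24 (mod 667)
277^4 ≡ 576 (mod 667)
277^7 ≡ 1 (mod 667) ✓
Thus |⟨277⟩| = ord(277) = 7.
Index = |(Z/667Z)^×| / |⟨277⟩| = 616 / 7 = 88.

88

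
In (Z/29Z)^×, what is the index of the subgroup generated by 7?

The order of 7 must divide φ(29) = 29 − 1 = 28 = 2^2 · 7.
Divisors of 28: 1, 2, 4, 7, 14, 28.
Evaluate successive powers at the divisors of 28:
7^1 ≡ 7 (mod 29)
7^2 ≡ 20 (mod 29)
7^4 ≡ 23 (mod 29)
7^7 ≡ 1 (mod 29) ✓
So ord_29(7) = 7, hence |⟨7⟩| = 7.
The index is φ(29) / ord(7) = 28 / 7 = 4.

4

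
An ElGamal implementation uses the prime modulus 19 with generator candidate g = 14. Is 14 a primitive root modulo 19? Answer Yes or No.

Yes

φ(19) = 19 − 1 = 18 = 2 · 3^2.
An element g generates (Z/19Z)^× iff g^(18/q) ≢ 1 (mod 19) for each prime q ∈ {2, 3}.
14^9 ≡ 18 (mod 19)  [q = 2: ≢ 1 ✓]
14^6 ≡ 7 (mod 19)  [q = 3: ≢ 1 ✓]
All checks pass, so 14 has order 18 and is a primitive root modulo 19.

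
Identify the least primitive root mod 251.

6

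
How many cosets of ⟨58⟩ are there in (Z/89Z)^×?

1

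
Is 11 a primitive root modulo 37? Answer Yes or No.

No

φ(37) = 37 − 1 = 36 = 2^2 · 3^2.
11 is a primitive root mod 37 iff 11^(φ(37)/q) ≢ 1 for every prime q | φ(37), i.e. q ∈ {2, 3}.
11^18 ≡ 1 (mod 37)  [q = 2: ≡ 1 ✗]
11^12 ≡ 1 (mod 37)  [q = 3: ≡ 1 ✗]
The check at q = 2 fails, so 11 generates a proper subgroup.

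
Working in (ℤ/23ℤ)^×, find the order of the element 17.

22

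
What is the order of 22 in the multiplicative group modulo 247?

ord(22) | φ(247) = φ(13·19) = (13−1)·(19−1) = 12·18 = 216 = 2^3 · 3^3.
Divisors of 216: 1, 2, 3, 4, 6, 8, 9, 12, 18, 24, 27, 36, 54, 72, 108, 216.
Test each divisor d:
22^1 ≡ 22
22^2 ≡ 237
22^3 ≡ 27
22^4 ≡ 100
22^6 ≡ 235
22^8 ≡ 120
22^9 ≡ 170
22^12 ≡ 144
22^18 ≡ 1
The smallest such exponent is 18, so the order of 22 is 18.

18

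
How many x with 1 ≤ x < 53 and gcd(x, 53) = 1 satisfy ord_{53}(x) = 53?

φ(53) = 53 − 1 = 52 = 2^2 · 13.
Since (Z/53Z)^× is cyclic of order 52, the number of elements of order d is φ(d) when d | 52 and 0 otherwise.
53 does not divide 52, so no element of (Z/53Z)^× has order 53.

0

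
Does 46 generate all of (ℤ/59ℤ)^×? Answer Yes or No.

No

φ(59) = 59 − 1 = 58 = 2 · 29.
Test 46^(58/q) mod 59 for each prime factor q of 58:
46^29 ≡ 1 (mod 59)  [q = 2: ≡ 1 ✗]
46^2 ≡ 51 (mod 59)  [q = 29: ≢ 1 ✓]
46^29 ≡ 1 shows ord(46) | 29, strictly less than φ(59); not a primitive root.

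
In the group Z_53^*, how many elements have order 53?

0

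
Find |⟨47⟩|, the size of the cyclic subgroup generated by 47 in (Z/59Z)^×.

ord(47) | φ(59) = 59 − 1 = 58 = 2 · 29.
Divisors of 58: 1, 2, 29, 58.
Evaluate successive powers at the divisors of 58:
47^1 ≡ 47
47^2 ≡ 26
47^29 ≡ 58
47^58 ≡ 1
Therefore the multiplicative order of 47 modulo 59 is 58.

58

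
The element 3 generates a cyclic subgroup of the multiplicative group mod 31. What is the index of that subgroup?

1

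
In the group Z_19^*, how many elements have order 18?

6

φ(19) = 19 − 1 = 18 = 2 · 3^2.
(Z/19Z)^× is cyclic (|G| = 18); a cyclic group of order m has exactly φ(d) elements of each order d | m, and none otherwise.
18 = 2 · 3^2 divides 18, and φ(18) = 6.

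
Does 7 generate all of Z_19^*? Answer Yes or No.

No

φ(19) = 19 − 1 = 18 = 2 · 3^2.
It suffices to check that the order of 7 is not a proper divisor of 18: compute 7^(18/q) for q ∈ {2, 3}.
7^9 ≡ 1 (mod 19)  [q = 2: ≡ 1 ✗]
7^6 ≡ 1 (mod 19)  [q = 3: ≡ 1 ✗]
Since 7^9 ≡ 1, the order of 7 divides 9 < 18, so 7 is not a primitive root.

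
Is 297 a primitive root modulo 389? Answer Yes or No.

Yes

φ(389) = 389 − 1 = 388 = 2^2 · 97.
297 is a primitive root mod 389 iff 297^(φ(389)/q) ≢ 1 for every prime q | φ(389), i.e. q ∈ {2, 97}.
297^194 ≡ 388 (mod 389)  [q = 2: ≢ 1 ✓]
297^4 ≡ 278 (mod 389)  [q = 97: ≢ 1 ✓]
None equal 1, so ord_389(297) = 388: 297 is a primitive root.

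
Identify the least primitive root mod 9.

2

φ(9) = φ(3^2) = 3·(3−1) = 6 = 2 · 3.
Test candidates g = 2, 3, … against the prime factors q ∈ {2, 3} of φ(9): g is a generator iff g^(6/q) ≢ 1 for every such q.
g = 2: 2^3 ≡ 8; 2^2 ≡ 4 — none is 1, so 2 is a primitive root.
So 2 is the smallest generator of (Z/9Z)^×.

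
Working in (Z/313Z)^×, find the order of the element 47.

The order of 47 must divide φ(313) = 313 − 1 = 312 = 2^3 · 3 · 13.
Divisors of 312: 1, 2, 3, 4, 6, 8, 12, 13, 24, 26, 39, 52, 78, 104, 156, 312.
Evaluate successive powers at the divisors of 312:
47^1 ≡ 47 (mod 313)
47^2 ≡ 18 (mod 313)
47^3 ≡ 220 (mod 313)
47^4 ≡ 11 (mod 313)
47^6 ≡ 198 (mod 313)
47^8 ≡ 121 (mod 313)
47^12 ≡ 79 (mod 313)
47^13 ≡ 270 (mod 313)
47^24 ≡ 294 (mod 313)
47^26 ≡ 284 (mod 313)
47^39 ≡ 308 (mod 313)
47^52 ≡ 215 (mod 313)
47^78 ≡ 25 (mod 313)
47^104 ≡ 214 (mod 313)
47^156 ≡ 312 (mod 313)
47^312 ≡ 1 (mod 313) ✓
The smallest such exponent is 312, so the order of 47 is 312.

312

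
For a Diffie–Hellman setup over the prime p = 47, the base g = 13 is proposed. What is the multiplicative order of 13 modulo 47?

ord(13) | φ(47) = 47 − 1 = 46 = 2 · 23.
Divisors of 46: 1, 2, 23, 46.
Compute 13^d (mod 47) for the divisors d until we hit 1:
13^1 ≡ 13 (mod 47)
13^2 ≡ 28 (mod 47)
13^23 ≡ 46 (mod 47)
13^46 ≡ 1 (mod 47) ✓
Hence ord(13) = 46.

46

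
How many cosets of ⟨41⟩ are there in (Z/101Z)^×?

The order of 41 must divide φ(101) = 101 − 1 = 100 = 2^2 · 5^2.
Divisors of 100: 1, 2, 4, 5, 10, 20, 25, 50, 100.
Test each divisor d:
41^1 ≡ 41
41^2 ≡ 65
41^4 ≡ 84
41^5 ≡ 10
41^10 ≡ 100
41^20 ≡ 1
So ord_101(41) = 20, hence |⟨41⟩| = 20.
Index = |(Z/101Z)^×| / |⟨41⟩| = 100 / 20 = 5.

5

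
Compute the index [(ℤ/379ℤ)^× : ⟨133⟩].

9

By Lagrange's theorem, ord_379(133) divides φ(379) = 379 − 1 = 378 = 2 · 3^3 · 7.
Divisors of 378: 1, 2, 3, 6, 7, 9, 14, 18, 21, 27, 42, 54, 63, 126, 189, 378.
Test each divisor d:
133^1 ≡ 133
133^2 ≡ 255
133^3 ≡ 184
133^6 ≡ 125
133^7 ≡ 328
133^9 ≡ 260
133^14 ≡ 327
133^18 ≡ 138
133^21 ≡ 378
133^27 ≡ 254
133^42 ≡ 1
Thus |⟨133⟩| = ord(133) = 42.
The index is φ(379) / ord(133) = 378 / 42 = 9.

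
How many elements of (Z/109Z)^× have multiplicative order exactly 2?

1

φ(109) = 109 − 1 = 108 = 2^2 · 3^3.
Since (Z/109Z)^× is cyclic of order 108, the number of elements of order d is φ(d) when d | 108 and 0 otherwise.
2 | 108, and φ(2) = 2 − 1 = 1.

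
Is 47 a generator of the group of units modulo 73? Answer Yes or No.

φ(73) = 73 − 1 = 72 = 2^3 · 3^2.
It suffices to check that the order of 47 is not a proper divisor of 72: compute 47^(72/q) for q ∈ {2, 3}.
47^36 ≡ 72 (mod 73)  [q = 2: ≢ 1 ✓]
47^24 ≡ 8 (mod 73)  [q = 3: ≢ 1 ✓]
Every test exponent gives a nontrivial residue, hence 47 generates the full group.

Yes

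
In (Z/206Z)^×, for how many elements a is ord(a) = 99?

0

φ(206) = φ(2)·φ(103) = 1·102 = 102 = 2 · 3 · 17.
In a cyclic group of order 102, there are φ(d) elements of order d for each divisor d of 102, and zero for non-divisors.
99 does not divide 102, so no element of (Z/206Z)^× has order 99.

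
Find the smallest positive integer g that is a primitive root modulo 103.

5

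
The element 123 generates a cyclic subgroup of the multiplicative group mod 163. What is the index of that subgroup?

9

The order of 123 must divide φ(163) = 163 − 1 = 162 = 2 · 3^4.
Divisors of 162: 1, 2, 3, 6, 9, 18, 27, 54, 81, 162.
Check 123^d mod 163 for each divisor in increasing order:
123^1 ≡ 123 (mod 163)
123^2 ≡ 133 (mod 163)
123^3 ≡ 59 (mod 163)
123^6 ≡ 58 (mod 163)
123^9 ≡ 162 (mod 163)
123^18 ≡ 1 (mod 163) ✓
The order of 123 is 18, so the subgroup it generates has 18 elements.
Index = |(Z/163Z)^×| / |⟨123⟩| = 162 / 18 = 9.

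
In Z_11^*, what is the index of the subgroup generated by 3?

ord(3) | φ(11) = 11 − 1 = 10 = 2 · 5.
Divisors of 10: 1, 2, 5, 10.
Check 3^d mod 11 for each divisor in increasing order:
3^1 ≡ 3 (mod 11)
3^2 ≡ 9 (mod 11)
3^5 ≡ 1 (mod 11) ✓
The order of 3 is 5, so the subgroup it generates has 5 elements.
Index = |(Z/11Z)^×| / |⟨3⟩| = 10 / 5 = 2.

2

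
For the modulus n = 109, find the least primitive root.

6

φ(109) = 109 − 1 = 108 = 2^2 · 3^3.
Test candidates g = 2, 3, … against the prime factors q ∈ {2, 3} of φ(109): g is a generator iff g^(108/q) ≢ 1 for every such q.
g = 2: 2^54 ≡ 108; 2^36 ≡ 1 — hits 1, so not a primitive root.
g = 3: 3^54 ≡ 1 — hits 1, so not a primitive root.
g = 4: 4^54 ≡ 1 — hits 1, so not a primitive root.
g = 5: 5^54 ≡ 1 — hits 1, so not a primitive root.
g = 6: 6^54 ≡ 108; 6^36 ≡ 63 — none is 1, so 6 is a primitive root.
The smallest primitive root modulo 109 is 6.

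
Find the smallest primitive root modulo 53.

2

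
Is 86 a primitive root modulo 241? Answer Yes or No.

Yes

φ(241) = 241 − 1 = 240 = 2^4 · 3 · 5.
Test 86^(240/q) mod 241 for each prime factor q of 240:
86^120 ≡ 240 (mod 241)  [q = 2: ≢ 1 ✓]
86^80 ≡ 15 (mod 241)  [q = 3: ≢ 1 ✓]
86^48 ≡ 98 (mod 241)  [q = 5: ≢ 1 ✓]
Every test exponent gives a nontrivial residue, hence 86 generates the full group.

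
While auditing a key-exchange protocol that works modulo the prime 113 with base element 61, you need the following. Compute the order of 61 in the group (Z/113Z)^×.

56

By Lagrange's theorem, ord_113(61) divides φ(113) = 113 − 1 = 112 = 2^4 · 7.
Divisors of 112: 1, 2, 4, 7, 8, 14, 16, 28, 56, 112.
Evaluate successive powers at the divisors of 112:
61^1 ≡ 61
61^2 ≡ 105
61^4 ≡ 64
61^7 ≡ 69
61^8 ≡ 28
61^14 ≡ 15
61^16 ≡ 106
61^28 ≡ 112
61^56 ≡ 1
The smallest such exponent is 56, so the order of 61 is 56.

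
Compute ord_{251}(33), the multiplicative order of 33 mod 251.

250

By Lagrange's theorem, ord_251(33) divides φ(251) = 251 − 1 = 250 = 2 · 5^3.
Divisors of 250: 1, 2, 5, 10, 25, 50, 125, 250.
Check 33^d mod 251 for each divisor in increasing order:
33^1 ≡ 33
33^2 ≡ 85
33^5 ≡ 226
33^10 ≡ 123
33^25 ≡ 32
33^50 ≡ 20
33^125 ≡ 250
33^250 ≡ 1
Hence ord(33) = 250.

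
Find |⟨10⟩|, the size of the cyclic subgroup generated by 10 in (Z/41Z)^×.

5

Since 10 ∈ (Z/41Z)^×, its order divides φ(41) = 41 − 1 = 40 = 2^3 · 5.
Divisors of 40: 1, 2, 4, 5, 8, 10, 20, 40.
Evaluate successive powers at the divisors of 40:
10^1 ≡ 10 (mod 41)
10^2 ≡ 18 (mod 41)
10^4 ≡ 37 (mod 41)
10^5 ≡ 1 (mod 41) ✓
Hence ord(10) = 5.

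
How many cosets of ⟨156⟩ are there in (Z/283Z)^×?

3

By Lagrange's theorem, ord_283(156) divides φ(283) = 283 − 1 = 282 = 2 · 3 · 47.
Divisors of 282: 1, 2, 3, 6, 47, 94, 141, 282.
Evaluate successive powers at the divisors of 282:
156^1 ≡ 156
156^2 ≡ 281
156^3 ≡ 254
156^6 ≡ 275
156^47 ≡ 282
156^94 ≡ 1
Thus |⟨156⟩| = ord(156) = 94.
The index is φ(283) / ord(156) = 282 / 94 = 3.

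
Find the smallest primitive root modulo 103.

φ(103) = 103 − 1 = 102 = 2 · 3 · 17.
g is a primitive root iff g^(102/q) ≢ 1 (mod 103) for each prime q ∈ {2, 3, 17}.
g = 2: 2^51 ≡ 1 — hits 1, so not a primitive root.
g = 3: 3^51 ≡ 102; 3^34 ≡ 1 — hits 1, so not a primitive root.
g = 4: 4^51 ≡ 1 — hits 1, so not a primitive root.
g = 5: 5^51 ≡ 102; 5^34 ≡ 56; 5^6 ≡ 72 — none is 1, so 5 is a primitive root.
So 5 is the smallest generator of (Z/103Z)^×.

5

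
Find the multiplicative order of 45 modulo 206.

Since 45 ∈ (Z/206Z)^×, its order divides φ(206) = φ(2)·φ(103) = 1·102 = 102 = 2 · 3 · 17.
Divisors of 102: 1, 2, 3, 6, 17, 34, 51, 102.
Test each divisor d:
45^1 ≡ 45 (mod 206)
45^2 ≡ 171 (mod 206)
45^3 ≡ 73 (mod 206)
45^6 ≡ 179 (mod 206)
45^17 ≡ 57 (mod 206)
45^34 ≡ 159 (mod 206)
45^51 ≡ 205 (mod 206)
45^102 ≡ 1 (mod 206) ✓
So ord_206(45) = 102.

102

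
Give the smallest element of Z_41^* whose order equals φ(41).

6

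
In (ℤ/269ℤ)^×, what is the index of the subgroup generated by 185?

The order of 185 must divide φ(269) = 269 − 1 = 268 = 2^2 · 67.
Divisors of 268: 1, 2, 4, 67, 134, 268.
Compute 185^d (mod 269) for the divisors d until we hit 1:
185^1 ≡ 185 (mod 269)
185^2 ≡ 62 (mod 269)
185^4 ≡ 78 (mod 269)
185^67 ≡ 1 (mod 269) ✓
Thus |⟨185⟩| = ord(185) = 67.
[(Z/269Z)^× : ⟨185⟩] = 268/67 = 4.

4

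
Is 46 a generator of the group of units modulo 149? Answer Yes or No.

No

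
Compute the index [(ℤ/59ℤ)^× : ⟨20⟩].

2

ord(20) | φ(59) = 59 − 1 = 58 = 2 · 29.
Divisors of 58: 1, 2, 29, 58.
Compute 20^d (mod 59) for the divisors d until we hit 1:
20^1 ≡ 20
20^2 ≡ 46
20^29 ≡ 1
Thus |⟨20⟩| = ord(20) = 29.
The index is φ(59) / ord(20) = 58 / 29 = 2.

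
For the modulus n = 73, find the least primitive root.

φ(73) = 73 − 1 = 72 = 2^3 · 3^2.
g is a primitive root iff g^(72/q) ≢ 1 (mod 73) for each prime q ∈ {2, 3}.
g = 2: 2^36 ≡ 1 — hits 1, so not a primitive root.
g = 3: 3^36 ≡ 1 — hits 1, so not a primitive root.
g = 4: 4^36 ≡ 1 — hits 1, so not a primitive root.
g = 5: 5^36 ≡ 72; 5^24 ≡ 8 — none is 1, so 5 is a primitive root.
So 5 is the smallest generator of (Z/73Z)^×.

5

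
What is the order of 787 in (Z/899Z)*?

ord(787) | φ(899) = φ(29·31) = (29−1)·(31−1) = 28·30 = 840 = 2^3 · 3 · 5 · 7.
Divisors of 840: 1, 2, 3, 4, 5, 6, 7, 8, 10, 12, 14, 15, 20, 21, 24, 28, 30, 35, 40, 42, 56, 60, 70, 84, 105, 120, 140, 168, 210, 280, 420, 840.
Check 787^d mod 899 for each divisor in increasing order:
787^1 ≡ 787 (mod 899)
787^2 ≡ 857 (mod 899)
787^3 ≡ 209 (mod 899)
787^4 ≡ 865 (mod 899)
787^5 ≡ 212 (mod 899)
787^6 ≡ 529 (mod 899)
787^7 ≡ 86 (mod 899)
787^8 ≡ 257 (mod 899)
787^10 ≡ 893 (mod 899)
787^12 ≡ 252 (mod 899)
787^14 ≡ 204 (mod 899)
787^15 ≡ 526 (mod 899)
787^20 ≡ 36 (mod 899)
787^21 ≡ 463 (mod 899)
787^24 ≡ 574 (mod 899)
787^28 ≡ 262 (mod 899)
787^30 ≡ 683 (mod 899)
787^35 ≡ 57 (mod 899)
787^40 ≡ 397 (mod 899)
787^42 ≡ 407 (mod 899)
787^56 ≡ 320 (mod 899)
787^60 ≡ 807 (mod 899)
787^70 ≡ 552 (mod 899)
787^84 ≡ 233 (mod 899)
787^105 ≡ 898 (mod 899)
787^120 ≡ 373 (mod 899)
787^140 ≡ 842 (mod 899)
787^168 ≡ 349 (mod 899)
787^210 ≡ 1 (mod 899) ✓
Hence ord(787) = 210.

210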